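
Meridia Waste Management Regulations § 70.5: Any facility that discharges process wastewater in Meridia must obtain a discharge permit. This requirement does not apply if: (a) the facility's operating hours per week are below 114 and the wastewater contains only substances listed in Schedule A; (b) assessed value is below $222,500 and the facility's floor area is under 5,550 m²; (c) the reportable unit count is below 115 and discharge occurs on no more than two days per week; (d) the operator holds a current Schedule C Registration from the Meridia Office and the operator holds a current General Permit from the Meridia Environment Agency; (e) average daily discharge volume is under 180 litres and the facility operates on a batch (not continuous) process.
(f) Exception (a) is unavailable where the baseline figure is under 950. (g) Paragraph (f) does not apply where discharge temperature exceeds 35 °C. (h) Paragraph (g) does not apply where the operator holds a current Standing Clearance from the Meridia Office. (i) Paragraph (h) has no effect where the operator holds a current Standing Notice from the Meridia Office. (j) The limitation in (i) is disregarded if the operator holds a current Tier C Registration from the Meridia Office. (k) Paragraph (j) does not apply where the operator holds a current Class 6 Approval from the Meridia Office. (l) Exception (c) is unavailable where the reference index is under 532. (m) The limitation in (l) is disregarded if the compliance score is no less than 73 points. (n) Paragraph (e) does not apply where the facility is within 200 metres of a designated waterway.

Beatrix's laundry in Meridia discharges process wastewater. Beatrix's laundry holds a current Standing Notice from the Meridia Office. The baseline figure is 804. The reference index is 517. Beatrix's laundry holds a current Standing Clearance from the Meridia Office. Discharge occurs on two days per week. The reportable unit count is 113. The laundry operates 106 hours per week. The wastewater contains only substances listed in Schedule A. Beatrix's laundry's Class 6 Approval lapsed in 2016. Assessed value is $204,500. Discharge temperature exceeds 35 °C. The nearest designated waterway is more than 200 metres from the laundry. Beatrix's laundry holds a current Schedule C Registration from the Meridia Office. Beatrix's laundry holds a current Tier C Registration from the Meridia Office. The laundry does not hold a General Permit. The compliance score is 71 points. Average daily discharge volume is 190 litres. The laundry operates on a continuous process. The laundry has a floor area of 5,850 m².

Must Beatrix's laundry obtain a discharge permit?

Yes — Beatrix's laundry must obtain a discharge permit.

Exception (a) is satisfied on its face — the facility's operating hours per week are 106, below the 114 limit; the wastewater is Schedule-A-only. But applying paragraphs (f)–(k): (f) is triggered — the baseline figure is 804, under the 950 limit. (g) is triggered (discharge temperature exceeds 35 °C), but is overridden by (h): (h) is triggered — a current Standing Clearance is held. (i) would limit (h) — a current Standing Notice is held — but (j) sets (i) aside: (j) operates against (i): a current Tier C Registration is held. (k) does not operate here (there is no Class 6 Approval in force), so (j) stands. So (a) is unavailable.
Exception (b) does not apply: the facility's floor area is 5,850 m², not under 5,550 m².
Exception (c)'s conditions are all satisfied: the reportable unit count is 113, below the 115 limit; discharge occurs on no more than two days per week. But: (l) operates against (c): the reference index is 517, under the 532 limit. (m), which would lift (l), does not operate here — the compliance score is 71 points, short of 73 points. (c) is therefore removed.
Exception (d) requires that the operator holds a current General Permit from the Meridia Environment Agency; but no General Permit is held, so (d) is unavailable.
Exception (e) fails — average daily discharge volume is 190 litres, not under 180 litres.
Every exception is unavailable, so the rule governs.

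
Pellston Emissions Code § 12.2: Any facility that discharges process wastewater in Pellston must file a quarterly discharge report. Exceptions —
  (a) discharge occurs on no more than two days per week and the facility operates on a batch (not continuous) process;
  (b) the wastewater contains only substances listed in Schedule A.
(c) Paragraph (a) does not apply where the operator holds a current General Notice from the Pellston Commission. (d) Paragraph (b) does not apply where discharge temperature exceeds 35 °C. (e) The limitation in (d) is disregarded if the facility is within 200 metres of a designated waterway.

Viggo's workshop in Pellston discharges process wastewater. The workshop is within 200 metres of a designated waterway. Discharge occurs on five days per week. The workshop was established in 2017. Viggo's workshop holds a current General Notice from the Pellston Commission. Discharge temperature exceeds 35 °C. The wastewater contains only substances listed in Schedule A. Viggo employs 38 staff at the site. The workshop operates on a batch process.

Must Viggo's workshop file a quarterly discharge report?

Exception (a) does not apply: discharge occurs on five days per week.
Exception (b) is satisfied on its face — the wastewater is Schedule-A-only. Applying paragraphs (d)–(e): (d) would limit (b) — discharge temperature exceeds 35 °C — but (e) sets (d) aside: (e) operates against (d): the workshop is within 200 m of a designated waterway. So (b) applies.

No — exception (b) applies; Viggo's workshop is not required to file a quarterly discharge report.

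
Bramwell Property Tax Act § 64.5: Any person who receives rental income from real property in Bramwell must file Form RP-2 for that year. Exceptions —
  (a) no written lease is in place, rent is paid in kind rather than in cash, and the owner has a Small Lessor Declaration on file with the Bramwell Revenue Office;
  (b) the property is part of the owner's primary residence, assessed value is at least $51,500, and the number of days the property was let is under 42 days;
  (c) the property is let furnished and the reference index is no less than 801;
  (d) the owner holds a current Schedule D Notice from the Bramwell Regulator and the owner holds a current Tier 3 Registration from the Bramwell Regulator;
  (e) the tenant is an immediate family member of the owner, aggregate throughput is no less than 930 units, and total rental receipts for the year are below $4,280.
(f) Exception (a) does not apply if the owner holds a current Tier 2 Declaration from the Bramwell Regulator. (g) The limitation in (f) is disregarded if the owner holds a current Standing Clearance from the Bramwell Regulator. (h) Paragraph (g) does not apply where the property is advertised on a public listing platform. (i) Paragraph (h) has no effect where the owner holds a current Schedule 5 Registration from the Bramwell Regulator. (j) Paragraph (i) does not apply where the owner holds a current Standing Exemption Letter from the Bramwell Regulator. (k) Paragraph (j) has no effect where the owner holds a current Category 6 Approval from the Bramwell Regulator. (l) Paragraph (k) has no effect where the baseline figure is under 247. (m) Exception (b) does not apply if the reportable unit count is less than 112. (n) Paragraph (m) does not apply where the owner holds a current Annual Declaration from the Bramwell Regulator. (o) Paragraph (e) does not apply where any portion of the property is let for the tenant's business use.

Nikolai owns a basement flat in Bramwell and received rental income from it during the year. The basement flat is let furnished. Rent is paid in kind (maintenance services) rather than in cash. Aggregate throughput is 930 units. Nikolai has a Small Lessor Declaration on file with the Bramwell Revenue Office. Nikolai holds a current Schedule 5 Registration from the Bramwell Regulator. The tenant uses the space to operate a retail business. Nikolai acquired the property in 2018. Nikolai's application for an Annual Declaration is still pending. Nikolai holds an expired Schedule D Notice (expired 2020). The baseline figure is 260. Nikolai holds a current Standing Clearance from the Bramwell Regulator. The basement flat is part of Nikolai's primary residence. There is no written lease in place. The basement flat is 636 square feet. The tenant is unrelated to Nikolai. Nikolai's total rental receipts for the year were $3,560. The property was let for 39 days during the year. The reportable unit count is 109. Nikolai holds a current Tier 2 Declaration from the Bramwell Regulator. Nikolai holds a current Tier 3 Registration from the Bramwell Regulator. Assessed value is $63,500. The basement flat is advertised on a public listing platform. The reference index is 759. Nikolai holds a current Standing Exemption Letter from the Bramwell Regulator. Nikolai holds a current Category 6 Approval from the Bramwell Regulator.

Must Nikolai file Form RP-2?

Exception (a) is satisfied on its face — there is no written lease; rent is paid in kind; a Small Lessor Declaration is on file. Considering the limiting provisions: (f) is engaged (a current Tier 2 Declaration is held), but yields to (g): (g) operates against (f): a current Standing Clearance is held. (h) would limit (g) — the property is publicly advertised — but (i) sets (h) aside: (i) operates — a current Schedule 5 Registration is held. (j) operates (a current Standing Exemption Letter is held), but is itself disapplied by (k): (k) is triggered — a current Category 6 Approval is held. (l), which would lift (k), is inapplicable — the baseline figure is 260, not under 247. So (a) applies.
Exception (b) is satisfied on its face — the basement flat is part of the primary residence; assessed value is $63,500, meeting the $51,500 threshold; the number of days the property was let is 39 days, under the 42 days limit. But applying paragraphs (m)–(n): (m) operates against (b): the reportable unit count is 109, less than the 112 limit. (n), which would lift (m), does not operate here — the Annual Declaration is not current. Exception (b) does not apply.
Exception (c) fails — the reference index is 759, short of 801.
Exception (d) fails — the Schedule D Notice is not current.
Exception (e) fails — the tenant is unrelated to the owner.

No — exception (a) applies; Nikolai is not required to file Form RP-2.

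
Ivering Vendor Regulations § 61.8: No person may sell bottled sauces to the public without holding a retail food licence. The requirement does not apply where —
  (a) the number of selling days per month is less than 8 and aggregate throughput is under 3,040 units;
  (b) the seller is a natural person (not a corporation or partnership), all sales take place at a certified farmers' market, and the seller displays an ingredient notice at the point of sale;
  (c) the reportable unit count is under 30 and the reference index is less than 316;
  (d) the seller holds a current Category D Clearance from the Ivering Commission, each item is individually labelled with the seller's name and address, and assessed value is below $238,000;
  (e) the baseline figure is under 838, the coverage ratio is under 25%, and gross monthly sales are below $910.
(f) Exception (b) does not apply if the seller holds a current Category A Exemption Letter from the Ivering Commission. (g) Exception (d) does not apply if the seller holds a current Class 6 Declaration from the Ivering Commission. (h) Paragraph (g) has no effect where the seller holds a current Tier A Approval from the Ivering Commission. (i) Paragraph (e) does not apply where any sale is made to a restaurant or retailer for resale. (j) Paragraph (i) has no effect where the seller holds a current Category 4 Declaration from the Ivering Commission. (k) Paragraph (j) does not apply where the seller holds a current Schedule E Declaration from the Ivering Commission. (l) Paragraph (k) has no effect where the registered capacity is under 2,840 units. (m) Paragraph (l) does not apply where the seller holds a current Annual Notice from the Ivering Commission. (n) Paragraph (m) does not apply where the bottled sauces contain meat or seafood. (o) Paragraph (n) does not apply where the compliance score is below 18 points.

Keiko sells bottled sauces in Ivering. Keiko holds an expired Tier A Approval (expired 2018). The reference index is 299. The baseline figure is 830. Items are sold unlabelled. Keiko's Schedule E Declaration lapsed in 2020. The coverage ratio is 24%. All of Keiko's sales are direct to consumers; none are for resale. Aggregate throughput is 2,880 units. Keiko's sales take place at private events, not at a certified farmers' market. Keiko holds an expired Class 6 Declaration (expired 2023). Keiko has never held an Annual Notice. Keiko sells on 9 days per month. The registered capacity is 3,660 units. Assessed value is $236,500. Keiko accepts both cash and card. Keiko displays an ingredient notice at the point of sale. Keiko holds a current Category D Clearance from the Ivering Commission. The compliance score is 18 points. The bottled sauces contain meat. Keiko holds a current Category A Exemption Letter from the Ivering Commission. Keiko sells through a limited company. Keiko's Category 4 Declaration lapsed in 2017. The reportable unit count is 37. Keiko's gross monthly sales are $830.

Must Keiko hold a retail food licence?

No — exception (e) applies; Keiko is not required to hold a retail food licence.

Exception (a) requires that the number of selling days per month is less than 8; but the number of selling days per month is 9, not less than 8, so (a) is unavailable.
Exception (b) does not apply: the seller operates through a limited company.
Exception (c) requires that the reportable unit count is under 30; but the reportable unit count is 37, not under 30, so (c) is unavailable.
Exception (d) does not apply: items are sold unlabelled.
Exception (e): the baseline figure is 830, under the 838 limit; the coverage ratio is 24%, under the 25% limit; gross monthly sales are $830, below the $910 limit — every condition holds. As to paragraphs (i)–(o): (i) is not triggered — no sales are for resale. Exception (e) stands.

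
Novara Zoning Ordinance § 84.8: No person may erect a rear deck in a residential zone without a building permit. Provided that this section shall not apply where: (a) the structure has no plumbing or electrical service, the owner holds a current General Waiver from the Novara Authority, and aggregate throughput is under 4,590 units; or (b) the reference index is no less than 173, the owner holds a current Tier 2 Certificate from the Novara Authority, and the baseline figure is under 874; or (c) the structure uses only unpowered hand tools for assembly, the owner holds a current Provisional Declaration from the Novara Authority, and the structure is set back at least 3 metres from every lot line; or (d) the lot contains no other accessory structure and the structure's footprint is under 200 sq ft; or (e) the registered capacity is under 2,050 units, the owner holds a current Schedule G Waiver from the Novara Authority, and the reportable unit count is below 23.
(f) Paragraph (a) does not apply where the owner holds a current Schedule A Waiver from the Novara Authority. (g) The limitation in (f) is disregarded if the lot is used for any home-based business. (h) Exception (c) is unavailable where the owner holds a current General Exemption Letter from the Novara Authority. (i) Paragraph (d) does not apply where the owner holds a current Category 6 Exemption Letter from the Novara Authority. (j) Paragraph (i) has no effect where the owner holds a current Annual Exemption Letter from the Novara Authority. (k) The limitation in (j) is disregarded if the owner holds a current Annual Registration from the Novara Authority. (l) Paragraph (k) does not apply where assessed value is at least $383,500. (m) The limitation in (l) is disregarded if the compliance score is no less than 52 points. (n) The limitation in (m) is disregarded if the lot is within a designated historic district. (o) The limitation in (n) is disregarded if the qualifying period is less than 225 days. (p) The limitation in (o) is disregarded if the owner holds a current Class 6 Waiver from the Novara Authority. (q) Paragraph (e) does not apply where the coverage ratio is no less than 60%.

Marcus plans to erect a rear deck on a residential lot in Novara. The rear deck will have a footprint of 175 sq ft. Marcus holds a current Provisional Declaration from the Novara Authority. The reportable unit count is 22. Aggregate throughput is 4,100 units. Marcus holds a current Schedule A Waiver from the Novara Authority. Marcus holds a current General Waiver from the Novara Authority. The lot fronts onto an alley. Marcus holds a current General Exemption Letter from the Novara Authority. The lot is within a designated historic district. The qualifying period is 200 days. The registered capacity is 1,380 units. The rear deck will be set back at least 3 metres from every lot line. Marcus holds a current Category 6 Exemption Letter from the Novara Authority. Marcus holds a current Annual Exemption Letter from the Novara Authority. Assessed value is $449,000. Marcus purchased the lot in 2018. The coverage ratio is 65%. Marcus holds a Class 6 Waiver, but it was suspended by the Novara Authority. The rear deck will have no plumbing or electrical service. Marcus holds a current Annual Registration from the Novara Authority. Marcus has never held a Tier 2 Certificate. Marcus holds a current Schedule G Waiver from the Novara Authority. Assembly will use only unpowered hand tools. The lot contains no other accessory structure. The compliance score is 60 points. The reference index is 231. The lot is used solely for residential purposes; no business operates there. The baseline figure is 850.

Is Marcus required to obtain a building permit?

Yes — Marcus must obtain a building permit.

Exception (a)'s conditions are all satisfied: there is no plumbing or electrical service; a current General Waiver is held; aggregate throughput is 4,100 units, under the 4,590 units limit. However, paragraphs (f)–(g) must be considered: (f) operates against (a): a current Schedule A Waiver is held. (g) does not operate here (the lot is solely residential), so (f) stands. So (a) is unavailable.
Exception (b) does not apply: there is no Tier 2 Certificate in force.
Exception (c): assembly uses only hand tools; a current Provisional Declaration is held; the setback is at least 3 m on every side — every condition holds. Turning to paragraph (h): (h) applies — a current General Exemption Letter is held. So (c) is unavailable.
Exception (d) is satisfied on its face — the lot has no other accessory structure; the structure's footprint is 175 sq ft, under the 200 sq ft limit. But applying paragraphs (i)–(p): (i) operates against (d): a current Category 6 Exemption Letter is held. (j) would limit (i) — a current Annual Exemption Letter is held — but (k) sets (j) aside: (k) operates — a current Annual Registration is held. (l) would limit (k) — assessed value is $449,000, meeting the $383,500 threshold — but (m) sets (l) aside: (m) operates against (l): the compliance score is 60 points, meeting the 52 points threshold. (n) is engaged (the lot is in a historic district), but is displaced by (o): (o) operates — the qualifying period is 200 days, less than the 225 days limit. (p) is not engaged (the Class 6 Waiver is not current), so (o) stands. Exception (d) does not apply.
Exception (e): the registered capacity is 1,380 units, under the 2,050 units limit; a current Schedule G Waiver is held; the reportable unit count is 22, below the 23 limit — every condition holds. Turning to paragraph (q): (q) operates against (e): the coverage ratio is 65%, meeting the 60% threshold. So (e) is unavailable.
No exception applies. The general rule governs.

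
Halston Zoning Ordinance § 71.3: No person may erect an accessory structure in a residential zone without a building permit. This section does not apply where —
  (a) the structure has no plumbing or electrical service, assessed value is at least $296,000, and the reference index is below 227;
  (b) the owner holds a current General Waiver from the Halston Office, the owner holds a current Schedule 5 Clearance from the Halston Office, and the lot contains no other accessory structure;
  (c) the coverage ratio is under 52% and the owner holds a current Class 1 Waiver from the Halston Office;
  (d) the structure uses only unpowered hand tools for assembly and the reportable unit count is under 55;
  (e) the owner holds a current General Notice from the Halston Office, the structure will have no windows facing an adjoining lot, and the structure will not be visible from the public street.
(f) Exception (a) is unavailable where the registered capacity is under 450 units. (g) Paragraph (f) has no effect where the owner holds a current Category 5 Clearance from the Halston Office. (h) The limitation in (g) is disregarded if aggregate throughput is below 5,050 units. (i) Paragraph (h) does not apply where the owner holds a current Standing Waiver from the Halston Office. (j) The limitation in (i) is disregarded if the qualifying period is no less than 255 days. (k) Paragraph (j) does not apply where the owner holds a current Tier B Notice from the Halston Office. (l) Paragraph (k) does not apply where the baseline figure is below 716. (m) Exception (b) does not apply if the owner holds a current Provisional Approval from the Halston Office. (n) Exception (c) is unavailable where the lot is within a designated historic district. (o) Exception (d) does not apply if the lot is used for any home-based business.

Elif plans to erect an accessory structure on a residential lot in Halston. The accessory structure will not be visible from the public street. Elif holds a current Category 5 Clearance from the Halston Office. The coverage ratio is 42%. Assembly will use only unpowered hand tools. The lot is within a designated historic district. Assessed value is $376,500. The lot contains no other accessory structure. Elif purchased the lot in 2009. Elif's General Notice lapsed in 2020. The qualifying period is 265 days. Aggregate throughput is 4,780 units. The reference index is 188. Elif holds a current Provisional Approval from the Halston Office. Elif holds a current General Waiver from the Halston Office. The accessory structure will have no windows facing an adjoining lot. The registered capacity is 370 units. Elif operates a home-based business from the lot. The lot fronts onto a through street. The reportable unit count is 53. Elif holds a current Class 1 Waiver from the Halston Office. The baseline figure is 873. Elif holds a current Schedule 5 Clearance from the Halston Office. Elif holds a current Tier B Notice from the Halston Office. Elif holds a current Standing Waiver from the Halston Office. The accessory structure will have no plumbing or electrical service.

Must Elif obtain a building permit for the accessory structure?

Exception (a): there is no plumbing or electrical service; assessed value is $376,500, meeting the $296,000 threshold; the reference index is 188, below the 227 limit — every condition holds. Under paragraphs (f)–(l): (f) would limit (a) — the registered capacity is 370 units, under the 450 units limit — but (g) sets (f) aside: (g) is engaged — a current Category 5 Clearance is held. (h) would limit (g) — aggregate throughput is 4,780 units, below the 5,050 units limit — but (i) sets (h) aside: (i) operates against (h): a current Standing Waiver is held. (j) operates (the qualifying period is 265 days, meeting the 255 days threshold), but is overridden by (k): (k) applies — a current Tier B Notice is held. (l), which would lift (k), is not triggered — the baseline figure is 873, not below 716. Exception (a) stands.
All of (b)'s requirements are met (a current General Waiver is held; a current Schedule 5 Clearance is held; the lot has no other accessory structure). Turning to paragraph (m): (m) operates against (b): a current Provisional Approval is held. (b) is therefore removed.
Exception (c): the coverage ratio is 42%, under the 52% limit; a current Class 1 Waiver is held — every condition holds. But applying paragraph (n): (n) operates against (c): the lot is in a historic district. (c) is therefore removed.
Exception (d): assembly uses only hand tools; the reportable unit count is 53, under the 55 limit — every condition holds. However, paragraph (o) must be considered: (o) operates against (d): a home-based business operates on the lot. Exception (d) does not apply.
Exception (e) does not apply: no current General Notice is held.

No — exception (a) applies; Elif does not need a building permit.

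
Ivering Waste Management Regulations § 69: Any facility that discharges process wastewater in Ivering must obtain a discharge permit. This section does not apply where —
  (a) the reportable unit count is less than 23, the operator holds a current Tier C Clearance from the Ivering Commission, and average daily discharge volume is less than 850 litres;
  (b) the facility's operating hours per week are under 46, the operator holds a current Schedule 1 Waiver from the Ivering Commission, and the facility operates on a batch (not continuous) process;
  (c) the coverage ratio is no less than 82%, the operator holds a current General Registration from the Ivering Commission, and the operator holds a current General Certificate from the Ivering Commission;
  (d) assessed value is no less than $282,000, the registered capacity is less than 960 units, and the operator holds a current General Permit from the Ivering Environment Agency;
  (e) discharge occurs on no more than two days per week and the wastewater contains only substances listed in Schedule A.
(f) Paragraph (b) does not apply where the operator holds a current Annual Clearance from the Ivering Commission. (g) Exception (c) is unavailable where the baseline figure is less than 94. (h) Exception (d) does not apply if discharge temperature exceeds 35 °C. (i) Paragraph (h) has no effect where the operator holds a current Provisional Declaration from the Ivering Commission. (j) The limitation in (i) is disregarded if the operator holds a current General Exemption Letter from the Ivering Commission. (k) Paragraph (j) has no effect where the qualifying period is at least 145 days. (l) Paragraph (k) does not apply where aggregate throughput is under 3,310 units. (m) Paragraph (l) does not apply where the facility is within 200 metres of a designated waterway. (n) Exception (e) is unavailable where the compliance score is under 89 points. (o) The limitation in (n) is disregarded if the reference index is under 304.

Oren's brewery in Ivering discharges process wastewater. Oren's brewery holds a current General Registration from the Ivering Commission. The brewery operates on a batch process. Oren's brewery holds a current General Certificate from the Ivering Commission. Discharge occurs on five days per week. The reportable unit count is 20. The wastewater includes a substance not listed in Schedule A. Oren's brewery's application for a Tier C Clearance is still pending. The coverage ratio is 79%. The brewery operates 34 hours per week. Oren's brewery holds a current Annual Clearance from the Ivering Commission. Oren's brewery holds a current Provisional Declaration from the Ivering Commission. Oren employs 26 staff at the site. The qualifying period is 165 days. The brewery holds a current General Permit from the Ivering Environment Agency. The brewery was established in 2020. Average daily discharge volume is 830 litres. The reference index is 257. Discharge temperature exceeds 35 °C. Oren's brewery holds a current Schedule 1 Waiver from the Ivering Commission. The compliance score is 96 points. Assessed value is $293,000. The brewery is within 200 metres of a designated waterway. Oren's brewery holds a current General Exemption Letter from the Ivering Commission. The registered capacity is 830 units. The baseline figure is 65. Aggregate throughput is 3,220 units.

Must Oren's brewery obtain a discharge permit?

Exception (a) does not apply: no current Tier C Clearance is held.
All of (b)'s requirements are met (the facility's operating hours per week are 34, under the 46 limit; a current Schedule 1 Waiver is held; the facility operates on a batch process). Turning to paragraph (f): (f) operates against (b): a current Annual Clearance is held. So (b) is unavailable.
Exception (c) requires that the coverage ratio is no less than 82%; but the coverage ratio is 79%, short of 82%, so (c) is unavailable.
Exception (d): assessed value is $293,000, meeting the $282,000 threshold; the registered capacity is 830 units, less than the 960 units limit; a current General Permit is held — every condition holds. As to paragraphs (h)–(m): (h) would limit (d) — discharge temperature exceeds 35 °C — but (i) sets (h) aside: (i) operates against (h): a current Provisional Declaration is held. (j) is engaged (a current General Exemption Letter is held), but is set aside by (k): (k) operates — the qualifying period is 165 days, meeting the 145 days threshold. (l) would limit (k) — aggregate throughput is 3,220 units, under the 3,310 units limit — but (m) sets (l) aside: (m) is engaged — the brewery is within 200 m of a designated waterway. So (d) applies.
Exception (e) fails — discharge occurs on five days per week.

No — exception (d) applies; Oren's brewery is not required to obtain a discharge permit.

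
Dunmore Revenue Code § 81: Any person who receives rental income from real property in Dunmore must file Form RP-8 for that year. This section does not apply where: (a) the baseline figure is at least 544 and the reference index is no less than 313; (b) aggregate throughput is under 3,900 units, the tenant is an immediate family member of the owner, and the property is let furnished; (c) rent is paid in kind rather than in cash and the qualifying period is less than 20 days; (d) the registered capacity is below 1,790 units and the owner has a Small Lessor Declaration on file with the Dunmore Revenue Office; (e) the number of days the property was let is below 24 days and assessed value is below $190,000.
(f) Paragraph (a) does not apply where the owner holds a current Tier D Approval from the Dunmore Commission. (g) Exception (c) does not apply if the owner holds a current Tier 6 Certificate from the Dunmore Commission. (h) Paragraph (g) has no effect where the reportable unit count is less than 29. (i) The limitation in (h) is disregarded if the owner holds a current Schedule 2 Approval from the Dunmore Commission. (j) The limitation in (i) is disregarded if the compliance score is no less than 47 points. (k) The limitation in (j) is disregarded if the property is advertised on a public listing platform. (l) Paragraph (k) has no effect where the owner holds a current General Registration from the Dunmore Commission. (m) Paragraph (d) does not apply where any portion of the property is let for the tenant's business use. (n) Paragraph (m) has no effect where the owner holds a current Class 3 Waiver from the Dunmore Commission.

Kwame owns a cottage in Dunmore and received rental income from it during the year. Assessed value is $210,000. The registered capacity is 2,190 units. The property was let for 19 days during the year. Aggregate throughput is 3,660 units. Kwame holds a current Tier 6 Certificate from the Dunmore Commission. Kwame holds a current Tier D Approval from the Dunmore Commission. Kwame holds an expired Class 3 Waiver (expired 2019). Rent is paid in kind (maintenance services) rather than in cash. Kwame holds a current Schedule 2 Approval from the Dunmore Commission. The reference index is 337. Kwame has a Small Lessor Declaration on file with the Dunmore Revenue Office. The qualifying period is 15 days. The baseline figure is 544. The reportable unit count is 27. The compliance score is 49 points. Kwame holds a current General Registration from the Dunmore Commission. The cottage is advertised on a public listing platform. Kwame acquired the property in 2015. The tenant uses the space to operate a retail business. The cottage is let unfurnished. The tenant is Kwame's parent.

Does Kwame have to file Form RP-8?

All of (a)'s requirements are met (the baseline figure is 544, meeting the 544 threshold; the reference index is 337, meeting the 313 threshold). However, paragraph (f) must be considered: (f) operates against (a): a current Tier D Approval is held. So (a) is unavailable.
Exception (b) does not apply: the property is let unfurnished.
Exception (c)'s conditions are all satisfied: rent is paid in kind; the qualifying period is 15 days, less than the 20 days limit. Applying paragraphs (g)–(l): (g) would limit (c) — a current Tier 6 Certificate is held — but (h) sets (g) aside: (h) operates against (g): the reportable unit count is 27, less than the 29 limit. (i) would limit (h) — a current Schedule 2 Approval is held — but (j) sets (i) aside: (j) operates — the compliance score is 49 points, meeting the 47 points threshold. (k) would limit (j) — the property is publicly advertised — but (l) sets (k) aside: (l) applies — a current General Registration is held. Exception (c) stands.
Exception (d) requires that the registered capacity is below 1,790 units; but the registered capacity is 2,190 units, not below 1,790 units, so (d) is unavailable.
Exception (e) requires that assessed value is below $190,000; but assessed value is $210,000, not below $190,000, so (e) is unavailable.

No — exception (c) applies; Kwame is not required to file Form RP-8.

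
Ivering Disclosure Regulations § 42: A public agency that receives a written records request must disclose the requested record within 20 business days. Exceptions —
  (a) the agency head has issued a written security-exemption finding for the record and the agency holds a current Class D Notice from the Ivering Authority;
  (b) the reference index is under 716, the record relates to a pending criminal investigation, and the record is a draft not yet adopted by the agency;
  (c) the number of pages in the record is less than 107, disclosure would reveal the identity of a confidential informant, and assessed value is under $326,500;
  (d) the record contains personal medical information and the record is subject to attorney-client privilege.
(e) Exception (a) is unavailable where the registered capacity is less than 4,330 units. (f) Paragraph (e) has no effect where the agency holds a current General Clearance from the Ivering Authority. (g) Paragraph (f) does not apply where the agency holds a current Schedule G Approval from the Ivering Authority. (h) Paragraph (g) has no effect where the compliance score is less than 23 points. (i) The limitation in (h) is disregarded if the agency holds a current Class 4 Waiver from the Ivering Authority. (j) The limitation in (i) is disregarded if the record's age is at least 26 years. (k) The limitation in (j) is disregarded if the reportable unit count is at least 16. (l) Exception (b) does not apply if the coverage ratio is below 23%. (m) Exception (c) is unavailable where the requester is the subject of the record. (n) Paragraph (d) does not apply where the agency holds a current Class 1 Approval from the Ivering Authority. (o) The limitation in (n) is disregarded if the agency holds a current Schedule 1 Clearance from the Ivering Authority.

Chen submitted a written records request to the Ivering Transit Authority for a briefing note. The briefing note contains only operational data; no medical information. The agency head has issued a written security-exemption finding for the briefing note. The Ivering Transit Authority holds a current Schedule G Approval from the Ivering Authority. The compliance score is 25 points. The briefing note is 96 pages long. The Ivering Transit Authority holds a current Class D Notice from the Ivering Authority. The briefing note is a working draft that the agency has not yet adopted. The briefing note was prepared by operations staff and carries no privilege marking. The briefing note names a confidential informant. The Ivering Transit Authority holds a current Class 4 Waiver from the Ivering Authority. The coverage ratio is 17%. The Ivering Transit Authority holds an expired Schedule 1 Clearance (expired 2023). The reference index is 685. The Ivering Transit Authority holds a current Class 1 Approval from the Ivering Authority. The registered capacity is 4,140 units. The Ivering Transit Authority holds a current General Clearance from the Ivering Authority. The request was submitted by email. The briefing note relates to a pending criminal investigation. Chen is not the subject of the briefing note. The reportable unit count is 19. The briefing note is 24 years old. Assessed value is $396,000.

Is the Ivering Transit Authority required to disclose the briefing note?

Yes — the Ivering Transit Authority must disclose the briefing note.

Exception (a): a written security-exemption finding has been issued; a current Class D Notice is held — every condition holds. Turning to paragraphs (e)–(k): (e) is triggered — the registered capacity is 4,140 units, less than the 4,330 units limit. (f) would limit (e) — a current General Clearance is held — but (g) sets (f) aside: (g) operates against (f): a current Schedule G Approval is held. (h), which would lift (g), is not engaged — the compliance score is 25 points, not less than 23 points. (a) is therefore removed.
Exception (b) is satisfied on its face — the reference index is 685, under the 716 limit; the briefing note relates to a pending investigation; the briefing note is an unadopted draft. Turning to paragraph (l): (l) operates against (b): the coverage ratio is 17%, below the 23% limit. So (b) is unavailable.
Exception (c) does not apply: assessed value is $396,000, not under $326,500.
Exception (d) fails — the briefing note contains only operational data.
Every exception is unavailable, so the rule governs.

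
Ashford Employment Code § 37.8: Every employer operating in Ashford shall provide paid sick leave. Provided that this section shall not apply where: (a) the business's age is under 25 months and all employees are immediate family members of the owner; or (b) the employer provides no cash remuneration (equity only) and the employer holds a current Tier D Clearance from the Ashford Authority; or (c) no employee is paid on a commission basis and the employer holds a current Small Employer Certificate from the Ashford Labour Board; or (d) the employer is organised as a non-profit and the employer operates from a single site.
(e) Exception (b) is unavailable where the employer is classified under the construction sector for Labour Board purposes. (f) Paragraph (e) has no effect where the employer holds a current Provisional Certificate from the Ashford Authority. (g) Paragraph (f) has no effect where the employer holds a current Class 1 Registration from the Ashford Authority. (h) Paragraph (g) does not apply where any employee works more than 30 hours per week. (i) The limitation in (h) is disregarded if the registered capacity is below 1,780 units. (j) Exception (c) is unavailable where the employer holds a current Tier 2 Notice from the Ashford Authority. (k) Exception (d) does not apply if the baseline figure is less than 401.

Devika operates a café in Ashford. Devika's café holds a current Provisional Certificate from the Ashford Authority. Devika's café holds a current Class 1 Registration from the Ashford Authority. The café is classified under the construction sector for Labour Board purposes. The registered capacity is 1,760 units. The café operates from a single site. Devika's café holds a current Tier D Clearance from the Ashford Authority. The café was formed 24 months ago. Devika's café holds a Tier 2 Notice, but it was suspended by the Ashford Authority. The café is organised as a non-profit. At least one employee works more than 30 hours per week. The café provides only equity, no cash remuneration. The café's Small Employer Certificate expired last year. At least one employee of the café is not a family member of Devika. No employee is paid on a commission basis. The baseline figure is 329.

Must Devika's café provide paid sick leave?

Yes — Devika's café must provide paid sick leave.

Exception (a) does not apply: at least one employee is not a family member.
All of (b)'s requirements are met (remuneration is equity-only; a current Tier D Clearance is held). Turning to paragraphs (e)–(i): (e) is triggered — the café is classified under the construction sector. (f) would limit (e) — a current Provisional Certificate is held — but (g) sets (f) aside: (g) applies — a current Class 1 Registration is held. (h) would limit (g) — at least one employee exceeds 30 hours/week — but (i) sets (h) aside: (i) is triggered — the registered capacity is 1,760 units, below the 1,780 units limit. So (b) is unavailable.
Exception (c) requires that the employer holds a current Small Employer Certificate from the Ashford Labour Board; but the Small Employer Certificate has expired, so (c) is unavailable.
Exception (d) is satisfied on its face — the employer is a non-profit; the employer operates from a single site. However, paragraph (k) must be considered: (k) operates against (d): the baseline figure is 329, less than the 401 limit. So (d) is unavailable.
No exception applies. The general rule governs.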